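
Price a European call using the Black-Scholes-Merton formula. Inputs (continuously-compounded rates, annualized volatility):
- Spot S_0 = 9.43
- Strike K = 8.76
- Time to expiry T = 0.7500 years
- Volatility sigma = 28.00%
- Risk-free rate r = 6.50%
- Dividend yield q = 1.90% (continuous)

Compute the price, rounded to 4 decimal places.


Answer: Price = 1.4107

Derivation:
d1 = (ln(S/K) + (r - q + 0.5*sigma^2) * T) / (sigma * sqrt(T)) = 0.56745363
d2 = d1 - sigma * sqrt(T) = 0.32496651
exp(-rT) = 0.95241920; exp(-qT) = 0.98585105
C = S_0 * exp(-qT) * N(d1) - K * exp(-rT) * N(d2)
N(d1) = 0.71479699; N(d2) = 0.62739679
C = 9.4300 * 0.98585105 * 0.71479699 - 8.7600 * 0.95241920 * 0.62739679 = 1.4107


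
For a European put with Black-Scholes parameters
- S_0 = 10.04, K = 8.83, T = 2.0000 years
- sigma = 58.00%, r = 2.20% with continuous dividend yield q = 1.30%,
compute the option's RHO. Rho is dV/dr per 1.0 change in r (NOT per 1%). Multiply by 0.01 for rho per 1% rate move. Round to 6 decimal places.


Answer: Rho = -9.997590

Derivation:
d1 = 0.5886323806; d2 = -0.2316114855
phi(d1) = 0.3354834769; exp(-qT) = 0.9743350896; exp(-rT) = 0.9569539575
N(-d2) = 0.5915801071
Rho = -K*T*exp(-rT)*N(-d2) = -8.8300 * 2.0000 * 0.9569539575 * 0.5915801071 = -9.997590


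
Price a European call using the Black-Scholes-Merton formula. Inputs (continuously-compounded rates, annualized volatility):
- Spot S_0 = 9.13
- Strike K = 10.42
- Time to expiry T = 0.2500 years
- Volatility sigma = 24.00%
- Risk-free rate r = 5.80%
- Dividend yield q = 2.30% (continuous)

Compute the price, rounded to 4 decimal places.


d1 = (ln(S/K) + (r - q + 0.5*sigma^2) * T) / (sigma * sqrt(T)) = -0.96842785
d2 = d1 - sigma * sqrt(T) = -1.08842785
exp(-rT) = 0.98560462; exp(-qT) = 0.99426650
C = S_0 * exp(-qT) * N(d1) - K * exp(-rT) * N(d2)
N(d1) = 0.16641537; N(d2) = 0.13820314
C = 9.1300 * 0.99426650 * 0.16641537 - 10.4200 * 0.98560462 * 0.13820314 = 0.0913

Answer: Price = 0.0913


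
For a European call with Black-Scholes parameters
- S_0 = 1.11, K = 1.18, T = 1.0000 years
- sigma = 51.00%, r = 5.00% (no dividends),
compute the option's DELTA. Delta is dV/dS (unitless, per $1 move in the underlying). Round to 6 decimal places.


d1 = 0.2331285821; d2 = -0.2768714179
phi(d1) = 0.3882472108; exp(-qT) = 1.0000000000; exp(-rT) = 0.9512294245
N(d1) = 0.5921692195
Delta = exp(-qT) * N(d1) = 1.0000000000 * 0.5921692195 = 0.592169

Answer: Delta = 0.592169


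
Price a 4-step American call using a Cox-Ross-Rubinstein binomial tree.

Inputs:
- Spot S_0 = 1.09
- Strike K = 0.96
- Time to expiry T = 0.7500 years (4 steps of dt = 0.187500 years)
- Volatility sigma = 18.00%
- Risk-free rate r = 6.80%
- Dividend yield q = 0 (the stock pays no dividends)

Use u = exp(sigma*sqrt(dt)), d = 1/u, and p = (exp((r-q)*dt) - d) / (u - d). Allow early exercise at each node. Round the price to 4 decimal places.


dt = T/N = 0.187500
u = exp(sigma*sqrt(dt)) = 1.081060; d = 1/u = 0.925018
p = (exp((r-q)*dt) - d) / (u - d) = 0.562756
Discount per step: exp(-r*dt) = 0.987331
Stock lattice S(k, i) with i counting down-moves:
  k=0: S(0,0) = 1.0900
  k=1: S(1,0) = 1.1784; S(1,1) = 1.0083
  k=2: S(2,0) = 1.2739; S(2,1) = 1.0900; S(2,2) = 0.9327
  k=3: S(3,0) = 1.3771; S(3,1) = 1.1784; S(3,2) = 1.0083; S(3,3) = 0.8627
  k=4: S(4,0) = 1.4888; S(4,1) = 1.2739; S(4,2) = 1.0900; S(4,3) = 0.9327; S(4,4) = 0.7980
Terminal payoffs V(N, i) = max(S_T - K, 0):
  V(4,0) = 0.528765; V(4,1) = 0.313874; V(4,2) = 0.130000; V(4,3) = 0.000000; V(4,4) = 0.000000
Backward induction: V(k, i) = exp(-r*dt) * [p * V(k+1, i) + (1-p) * V(k+1, i+1)]; then take max(V_cont, immediate exercise) for American.
  V(3,0) = exp(-r*dt) * [p*0.528765 + (1-p)*0.313874] = 0.429296; exercise = 0.417134; V(3,0) = max -> 0.429296
  V(3,1) = exp(-r*dt) * [p*0.313874 + (1-p)*0.130000] = 0.230518; exercise = 0.218356; V(3,1) = max -> 0.230518
  V(3,2) = exp(-r*dt) * [p*0.130000 + (1-p)*0.000000] = 0.072231; exercise = 0.048269; V(3,2) = max -> 0.072231
  V(3,3) = exp(-r*dt) * [p*0.000000 + (1-p)*0.000000] = 0.000000; exercise = 0.000000; V(3,3) = max -> 0.000000
  V(2,0) = exp(-r*dt) * [p*0.429296 + (1-p)*0.230518] = 0.338044; exercise = 0.313874; V(2,0) = max -> 0.338044
  V(2,1) = exp(-r*dt) * [p*0.230518 + (1-p)*0.072231] = 0.159265; exercise = 0.130000; V(2,1) = max -> 0.159265
  V(2,2) = exp(-r*dt) * [p*0.072231 + (1-p)*0.000000] = 0.040134; exercise = 0.000000; V(2,2) = max -> 0.040134
  V(1,0) = exp(-r*dt) * [p*0.338044 + (1-p)*0.159265] = 0.256581; exercise = 0.218356; V(1,0) = max -> 0.256581
  V(1,1) = exp(-r*dt) * [p*0.159265 + (1-p)*0.040134] = 0.105817; exercise = 0.048269; V(1,1) = max -> 0.105817
  V(0,0) = exp(-r*dt) * [p*0.256581 + (1-p)*0.105817] = 0.188245; exercise = 0.130000; V(0,0) = max -> 0.188245

Answer: Price = V(0,0) = 0.1882


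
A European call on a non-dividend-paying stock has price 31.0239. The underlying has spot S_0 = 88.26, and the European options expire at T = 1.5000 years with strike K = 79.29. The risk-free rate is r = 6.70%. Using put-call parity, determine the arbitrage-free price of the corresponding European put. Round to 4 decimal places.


Put-call parity: C - P = S_0 * exp(-qT) - K * exp(-rT).
S_0 * exp(-qT) = 88.2600 * 1.00000000 = 88.26000000
K * exp(-rT) = 79.2900 * 0.90438511 = 71.70869556
P = C - S*exp(-qT) + K*exp(-rT)
P = 31.0239 - 88.26000000 + 71.70869556 = 14.4726

Answer: Put price = 14.4726


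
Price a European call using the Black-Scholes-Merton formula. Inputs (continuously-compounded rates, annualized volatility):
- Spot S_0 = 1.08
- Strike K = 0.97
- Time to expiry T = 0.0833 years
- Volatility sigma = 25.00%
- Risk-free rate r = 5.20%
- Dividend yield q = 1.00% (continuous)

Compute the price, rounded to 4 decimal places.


Answer: Price = 0.1153

Derivation:
d1 = (ln(S/K) + (r - q + 0.5*sigma^2) * T) / (sigma * sqrt(T)) = 1.57332130
d2 = d1 - sigma * sqrt(T) = 1.50116696
exp(-rT) = 0.99567777; exp(-qT) = 0.99916735
C = S_0 * exp(-qT) * N(d1) - K * exp(-rT) * N(d2)
N(d1) = 0.94217778; N(d2) = 0.93334381
C = 1.0800 * 0.99916735 * 0.94217778 - 0.9700 * 0.99567777 * 0.93334381 = 0.1153


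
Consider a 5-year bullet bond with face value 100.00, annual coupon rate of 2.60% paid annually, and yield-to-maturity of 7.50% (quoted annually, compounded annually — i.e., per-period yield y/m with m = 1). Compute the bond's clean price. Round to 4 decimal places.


Coupon per period c = face * coupon_rate / m = 2.600000
Periods per year m = 1; per-period yield y/m = 0.075000
Number of cashflows N = 5
Cashflows (t years, CF_t, discount factor 1/(1+y/m)^(m*t), PV):
  t = 1.0000: CF_t = 2.600000, DF = 0.930233, PV = 2.418605
  t = 2.0000: CF_t = 2.600000, DF = 0.865333, PV = 2.249865
  t = 3.0000: CF_t = 2.600000, DF = 0.804961, PV = 2.092897
  t = 4.0000: CF_t = 2.600000, DF = 0.748801, PV = 1.946881
  t = 5.0000: CF_t = 102.600000, DF = 0.696559, PV = 71.466916
Price P = sum_t PV_t = 80.175164

Answer: Price = 80.1752


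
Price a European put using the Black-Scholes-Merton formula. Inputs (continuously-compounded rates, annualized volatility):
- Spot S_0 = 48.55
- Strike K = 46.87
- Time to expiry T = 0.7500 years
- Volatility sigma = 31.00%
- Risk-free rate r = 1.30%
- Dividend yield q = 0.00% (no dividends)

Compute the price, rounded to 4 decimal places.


Answer: Price = 4.0734

Derivation:
d1 = (ln(S/K) + (r - q + 0.5*sigma^2) * T) / (sigma * sqrt(T)) = 0.30172654
d2 = d1 - sigma * sqrt(T) = 0.03325866
exp(-rT) = 0.99029738; exp(-qT) = 1.00000000
P = K * exp(-rT) * N(-d2) - S_0 * exp(-qT) * N(-d1)
N(-d1) = 0.38143027; N(-d2) = 0.48673416
P = 46.8700 * 0.99029738 * 0.48673416 - 48.5500 * 1.00000000 * 0.38143027 = 4.0734


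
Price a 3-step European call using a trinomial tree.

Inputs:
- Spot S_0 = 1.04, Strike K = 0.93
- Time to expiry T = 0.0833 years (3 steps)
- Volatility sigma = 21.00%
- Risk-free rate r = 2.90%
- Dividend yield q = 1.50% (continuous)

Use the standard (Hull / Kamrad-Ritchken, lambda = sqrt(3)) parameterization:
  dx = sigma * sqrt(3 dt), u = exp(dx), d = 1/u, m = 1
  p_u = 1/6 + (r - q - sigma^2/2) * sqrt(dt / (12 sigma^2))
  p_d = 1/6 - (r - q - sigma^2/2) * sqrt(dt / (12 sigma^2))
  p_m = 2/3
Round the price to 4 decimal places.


Answer: Price = V(0,0) = 0.1117

Derivation:
dt = T/N = 0.027767; dx = sigma*sqrt(3*dt) = 0.060610
u = exp(dx) = 1.062484; d = 1/u = 0.941191
p_u = 0.164823, p_m = 0.666667, p_d = 0.168511
Discount per step: exp(-r*dt) = 0.999195
Stock lattice S(k, j) with j the centered position index:
  k=0: S(0,+0) = 1.0400
  k=1: S(1,-1) = 0.9788; S(1,+0) = 1.0400; S(1,+1) = 1.1050
  k=2: S(2,-2) = 0.9213; S(2,-1) = 0.9788; S(2,+0) = 1.0400; S(2,+1) = 1.1050; S(2,+2) = 1.1740
  k=3: S(3,-3) = 0.8671; S(3,-2) = 0.9213; S(3,-1) = 0.9788; S(3,+0) = 1.0400; S(3,+1) = 1.1050; S(3,+2) = 1.1740; S(3,+3) = 1.2474
Terminal payoffs V(N, j) = max(S_T - K, 0):
  V(3,-3) = 0.000000; V(3,-2) = 0.000000; V(3,-1) = 0.048838; V(3,+0) = 0.110000; V(3,+1) = 0.174983; V(3,+2) = 0.244027; V(3,+3) = 0.317385
Backward induction: V(k, j) = exp(-r*dt) * [p_u * V(k+1, j+1) + p_m * V(k+1, j) + p_d * V(k+1, j-1)]
  V(2,-2) = exp(-r*dt) * [p_u*0.048838 + p_m*0.000000 + p_d*0.000000] = 0.008043
  V(2,-1) = exp(-r*dt) * [p_u*0.110000 + p_m*0.048838 + p_d*0.000000] = 0.050648
  V(2,+0) = exp(-r*dt) * [p_u*0.174983 + p_m*0.110000 + p_d*0.048838] = 0.110315
  V(2,+1) = exp(-r*dt) * [p_u*0.244027 + p_m*0.174983 + p_d*0.110000] = 0.175272
  V(2,+2) = exp(-r*dt) * [p_u*0.317385 + p_m*0.244027 + p_d*0.174983] = 0.244287
  V(1,-1) = exp(-r*dt) * [p_u*0.110315 + p_m*0.050648 + p_d*0.008043] = 0.053261
  V(1,+0) = exp(-r*dt) * [p_u*0.175272 + p_m*0.110315 + p_d*0.050648] = 0.110878
  V(1,+1) = exp(-r*dt) * [p_u*0.244287 + p_m*0.175272 + p_d*0.110315] = 0.175560
  V(0,+0) = exp(-r*dt) * [p_u*0.175560 + p_m*0.110878 + p_d*0.053261] = 0.111740


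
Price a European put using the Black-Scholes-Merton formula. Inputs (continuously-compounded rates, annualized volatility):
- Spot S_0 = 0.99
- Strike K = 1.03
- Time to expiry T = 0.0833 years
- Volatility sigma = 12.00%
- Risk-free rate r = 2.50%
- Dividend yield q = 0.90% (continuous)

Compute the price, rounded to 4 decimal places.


Answer: Price = 0.0410

Derivation:
d1 = (ln(S/K) + (r - q + 0.5*sigma^2) * T) / (sigma * sqrt(T)) = -1.08784672
d2 = d1 - sigma * sqrt(T) = -1.12248080
exp(-rT) = 0.99791967; exp(-qT) = 0.99925058
P = K * exp(-rT) * N(-d2) - S_0 * exp(-qT) * N(-d1)
N(-d1) = 0.86166861; N(-d2) = 0.86917097
P = 1.0300 * 0.99791967 * 0.86917097 - 0.9900 * 0.99925058 * 0.86166861 = 0.0410


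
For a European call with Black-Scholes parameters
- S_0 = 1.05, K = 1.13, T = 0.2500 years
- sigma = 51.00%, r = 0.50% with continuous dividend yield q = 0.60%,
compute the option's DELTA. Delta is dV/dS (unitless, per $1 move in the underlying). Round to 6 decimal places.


Answer: Delta = 0.435224

Derivation:
d1 = -0.1614312492; d2 = -0.4164312492
phi(d1) = 0.3937777728; exp(-qT) = 0.9985011244; exp(-rT) = 0.9987507809
N(d1) = 0.4358768781
Delta = exp(-qT) * N(d1) = 0.9985011244 * 0.4358768781 = 0.435224


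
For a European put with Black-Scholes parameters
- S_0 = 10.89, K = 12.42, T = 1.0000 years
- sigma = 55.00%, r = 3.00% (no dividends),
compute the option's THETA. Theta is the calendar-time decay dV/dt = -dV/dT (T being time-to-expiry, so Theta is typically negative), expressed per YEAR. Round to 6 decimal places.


Answer: Theta = -0.945033

Derivation:
d1 = 0.0905215644; d2 = -0.4594784356
phi(d1) = 0.3973111270; exp(-qT) = 1.0000000000; exp(-rT) = 0.9704455335
Theta = -S*exp(-qT)*phi(d1)*sigma/(2*sqrt(T)) + r*K*exp(-rT)*N(-d2) - q*S*exp(-qT)*N(-d1)
N(-d1) = 0.4639363792; N(-d2) = 0.6770546829; sqrt(T) = 1.0000000000
Term 1 = -10.8900 * 1.0000000000 * 0.3973111270 * 0.5500 / (2 * 1.0000000000) = -1.1898474976
Term 2 = 0.0300 * 12.4200 * 0.9704455335 * 0.6770546829 = 0.2448148526
Term 3 = 0 (no dividend yield, q = 0)
Theta = -1.1898474976 + (0.2448148526) + (0.0000000000) = -0.945033


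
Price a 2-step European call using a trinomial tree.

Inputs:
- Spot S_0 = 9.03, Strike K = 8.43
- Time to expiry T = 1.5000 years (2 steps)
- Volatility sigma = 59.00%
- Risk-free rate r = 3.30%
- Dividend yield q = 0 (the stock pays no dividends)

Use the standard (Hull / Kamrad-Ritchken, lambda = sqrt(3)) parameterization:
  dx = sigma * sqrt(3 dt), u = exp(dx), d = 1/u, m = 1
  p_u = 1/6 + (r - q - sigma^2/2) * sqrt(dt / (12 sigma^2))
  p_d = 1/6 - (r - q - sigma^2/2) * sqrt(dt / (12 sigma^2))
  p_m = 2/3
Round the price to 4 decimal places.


Answer: Price = V(0,0) = 2.5907

Derivation:
dt = T/N = 0.750000; dx = sigma*sqrt(3*dt) = 0.885000
u = exp(dx) = 2.422984; d = 1/u = 0.412714
p_u = 0.106900, p_m = 0.666667, p_d = 0.226434
Discount per step: exp(-r*dt) = 0.975554
Stock lattice S(k, j) with j the centered position index:
  k=0: S(0,+0) = 9.0300
  k=1: S(1,-1) = 3.7268; S(1,+0) = 9.0300; S(1,+1) = 21.8795
  k=2: S(2,-2) = 1.5381; S(2,-1) = 3.7268; S(2,+0) = 9.0300; S(2,+1) = 21.8795; S(2,+2) = 53.0138
Terminal payoffs V(N, j) = max(S_T - K, 0):
  V(2,-2) = 0.000000; V(2,-1) = 0.000000; V(2,+0) = 0.600000; V(2,+1) = 13.449549; V(2,+2) = 44.583806
Backward induction: V(k, j) = exp(-r*dt) * [p_u * V(k+1, j+1) + p_m * V(k+1, j) + p_d * V(k+1, j-1)]
  V(1,-1) = exp(-r*dt) * [p_u*0.600000 + p_m*0.000000 + p_d*0.000000] = 0.062572
  V(1,+0) = exp(-r*dt) * [p_u*13.449549 + p_m*0.600000 + p_d*0.000000] = 1.792827
  V(1,+1) = exp(-r*dt) * [p_u*44.583806 + p_m*13.449549 + p_d*0.600000] = 13.529197
  V(0,+0) = exp(-r*dt) * [p_u*13.529197 + p_m*1.792827 + p_d*0.062572] = 2.590733


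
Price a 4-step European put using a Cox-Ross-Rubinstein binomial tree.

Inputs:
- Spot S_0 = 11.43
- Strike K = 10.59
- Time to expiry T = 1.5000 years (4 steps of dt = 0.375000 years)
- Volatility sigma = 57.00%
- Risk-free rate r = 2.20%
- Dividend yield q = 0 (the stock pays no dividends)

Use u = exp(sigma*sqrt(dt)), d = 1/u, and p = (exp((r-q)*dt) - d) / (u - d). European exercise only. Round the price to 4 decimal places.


dt = T/N = 0.375000
u = exp(sigma*sqrt(dt)) = 1.417723; d = 1/u = 0.705356
p = (exp((r-q)*dt) - d) / (u - d) = 0.425241
Discount per step: exp(-r*dt) = 0.991784
Stock lattice S(k, i) with i counting down-moves:
  k=0: S(0,0) = 11.4300
  k=1: S(1,0) = 16.2046; S(1,1) = 8.0622
  k=2: S(2,0) = 22.9736; S(2,1) = 11.4300; S(2,2) = 5.6867
  k=3: S(3,0) = 32.5702; S(3,1) = 16.2046; S(3,2) = 8.0622; S(3,3) = 4.0112
  k=4: S(4,0) = 46.1756; S(4,1) = 22.9736; S(4,2) = 11.4300; S(4,3) = 5.6867; S(4,4) = 2.8293
Terminal payoffs V(N, i) = max(K - S_T, 0):
  V(4,0) = 0.000000; V(4,1) = 0.000000; V(4,2) = 0.000000; V(4,3) = 4.903261; V(4,4) = 7.760692
Backward induction: V(k, i) = exp(-r*dt) * [p * V(k+1, i) + (1-p) * V(k+1, i+1)].
  V(3,0) = exp(-r*dt) * [p*0.000000 + (1-p)*0.000000] = 0.000000
  V(3,1) = exp(-r*dt) * [p*0.000000 + (1-p)*0.000000] = 0.000000
  V(3,2) = exp(-r*dt) * [p*0.000000 + (1-p)*4.903261] = 2.795038
  V(3,3) = exp(-r*dt) * [p*4.903261 + (1-p)*7.760692] = 6.491815
  V(2,0) = exp(-r*dt) * [p*0.000000 + (1-p)*0.000000] = 0.000000
  V(2,1) = exp(-r*dt) * [p*0.000000 + (1-p)*2.795038] = 1.593274
  V(2,2) = exp(-r*dt) * [p*2.795038 + (1-p)*6.491815] = 4.879372
  V(1,0) = exp(-r*dt) * [p*0.000000 + (1-p)*1.593274] = 0.908224
  V(1,1) = exp(-r*dt) * [p*1.593274 + (1-p)*4.879372] = 3.453379
  V(0,0) = exp(-r*dt) * [p*0.908224 + (1-p)*3.453379] = 2.351593

Answer: Price = V(0,0) = 2.3516


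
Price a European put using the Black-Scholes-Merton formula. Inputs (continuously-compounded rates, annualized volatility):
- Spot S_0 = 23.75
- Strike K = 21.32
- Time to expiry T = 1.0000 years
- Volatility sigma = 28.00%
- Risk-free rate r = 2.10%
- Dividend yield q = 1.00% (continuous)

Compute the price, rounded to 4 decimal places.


Answer: Price = 1.3708

Derivation:
d1 = (ln(S/K) + (r - q + 0.5*sigma^2) * T) / (sigma * sqrt(T)) = 0.56477475
d2 = d1 - sigma * sqrt(T) = 0.28477475
exp(-rT) = 0.97921896; exp(-qT) = 0.99004983
P = K * exp(-rT) * N(-d2) - S_0 * exp(-qT) * N(-d1)
N(-d1) = 0.28611349; N(-d2) = 0.38790836
P = 21.3200 * 0.97921896 * 0.38790836 - 23.7500 * 0.99004983 * 0.28611349 = 1.3708


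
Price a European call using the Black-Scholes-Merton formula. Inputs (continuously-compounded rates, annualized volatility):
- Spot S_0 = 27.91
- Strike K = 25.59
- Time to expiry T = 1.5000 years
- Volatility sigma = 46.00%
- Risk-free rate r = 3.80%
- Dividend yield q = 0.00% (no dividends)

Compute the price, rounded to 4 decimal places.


d1 = (ln(S/K) + (r - q + 0.5*sigma^2) * T) / (sigma * sqrt(T)) = 0.53690578
d2 = d1 - sigma * sqrt(T) = -0.02647686
exp(-rT) = 0.94459407; exp(-qT) = 1.00000000
C = S_0 * exp(-qT) * N(d1) - K * exp(-rT) * N(d2)
N(d1) = 0.70433365; N(d2) = 0.48943850
C = 27.9100 * 1.00000000 * 0.70433365 - 25.5900 * 0.94459407 * 0.48943850 = 7.8272

Answer: Price = 7.8272


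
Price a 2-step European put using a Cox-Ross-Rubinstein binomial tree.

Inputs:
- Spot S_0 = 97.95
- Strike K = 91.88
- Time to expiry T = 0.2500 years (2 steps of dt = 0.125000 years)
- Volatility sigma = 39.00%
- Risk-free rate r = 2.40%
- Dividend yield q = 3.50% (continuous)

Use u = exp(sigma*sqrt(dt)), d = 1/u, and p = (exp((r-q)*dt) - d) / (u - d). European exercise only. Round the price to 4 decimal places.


Answer: Price = V(0,0) = 5.0717

Derivation:
dt = T/N = 0.125000
u = exp(sigma*sqrt(dt)) = 1.147844; d = 1/u = 0.871198
p = (exp((r-q)*dt) - d) / (u - d) = 0.460616
Discount per step: exp(-r*dt) = 0.997004
Stock lattice S(k, i) with i counting down-moves:
  k=0: S(0,0) = 97.9500
  k=1: S(1,0) = 112.4314; S(1,1) = 85.3339
  k=2: S(2,0) = 129.0537; S(2,1) = 97.9500; S(2,2) = 74.3427
Terminal payoffs V(N, i) = max(K - S_T, 0):
  V(2,0) = 0.000000; V(2,1) = 0.000000; V(2,2) = 17.537299
Backward induction: V(k, i) = exp(-r*dt) * [p * V(k+1, i) + (1-p) * V(k+1, i+1)].
  V(1,0) = exp(-r*dt) * [p*0.000000 + (1-p)*0.000000] = 0.000000
  V(1,1) = exp(-r*dt) * [p*0.000000 + (1-p)*17.537299] = 9.430999
  V(0,0) = exp(-r*dt) * [p*0.000000 + (1-p)*9.430999] = 5.071690


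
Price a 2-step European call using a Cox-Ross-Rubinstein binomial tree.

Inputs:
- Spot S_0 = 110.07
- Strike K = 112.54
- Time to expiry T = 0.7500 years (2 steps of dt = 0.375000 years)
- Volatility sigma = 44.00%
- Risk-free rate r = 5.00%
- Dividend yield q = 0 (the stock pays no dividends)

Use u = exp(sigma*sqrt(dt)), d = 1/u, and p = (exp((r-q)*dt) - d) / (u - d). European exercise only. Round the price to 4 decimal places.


dt = T/N = 0.375000
u = exp(sigma*sqrt(dt)) = 1.309236; d = 1/u = 0.763804
p = (exp((r-q)*dt) - d) / (u - d) = 0.467744
Discount per step: exp(-r*dt) = 0.981425
Stock lattice S(k, i) with i counting down-moves:
  k=0: S(0,0) = 110.0700
  k=1: S(1,0) = 144.1076; S(1,1) = 84.0719
  k=2: S(2,0) = 188.6709; S(2,1) = 110.0700; S(2,2) = 64.2145
Terminal payoffs V(N, i) = max(S_T - K, 0):
  V(2,0) = 76.130908; V(2,1) = 0.000000; V(2,2) = 0.000000
Backward induction: V(k, i) = exp(-r*dt) * [p * V(k+1, i) + (1-p) * V(k+1, i+1)].
  V(1,0) = exp(-r*dt) * [p*76.130908 + (1-p)*0.000000] = 34.948339
  V(1,1) = exp(-r*dt) * [p*0.000000 + (1-p)*0.000000] = 0.000000
  V(0,0) = exp(-r*dt) * [p*34.948339 + (1-p)*0.000000] = 16.043240

Answer: Price = V(0,0) = 16.0432


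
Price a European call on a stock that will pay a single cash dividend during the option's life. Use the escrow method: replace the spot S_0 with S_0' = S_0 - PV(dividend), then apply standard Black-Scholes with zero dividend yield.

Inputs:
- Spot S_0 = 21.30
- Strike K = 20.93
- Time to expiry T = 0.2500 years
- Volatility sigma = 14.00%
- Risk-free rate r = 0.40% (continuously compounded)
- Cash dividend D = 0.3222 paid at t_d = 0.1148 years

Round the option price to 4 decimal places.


Answer: Price = 0.6198

Derivation:
PV(D) = D * exp(-r * t_d) = 0.3222 * 0.99954091 = 0.32205208
S_0' = S_0 - PV(D) = 21.3000 - 0.32205208 = 20.97794792
d1 = (ln(S_0'/K) + (r + sigma^2/2)*T) / (sigma*sqrt(T)) = 0.08197501
d2 = d1 - sigma*sqrt(T) = 0.01197501
exp(-rT) = 0.99900050
N(d1) = 0.53266671; N(d2) = 0.50477722
C = S_0' * N(d1) - K * exp(-rT) * N(d2) = 20.97794792 * 0.53266671 - 20.9300 * 0.99900050 * 0.50477722 = 0.6198


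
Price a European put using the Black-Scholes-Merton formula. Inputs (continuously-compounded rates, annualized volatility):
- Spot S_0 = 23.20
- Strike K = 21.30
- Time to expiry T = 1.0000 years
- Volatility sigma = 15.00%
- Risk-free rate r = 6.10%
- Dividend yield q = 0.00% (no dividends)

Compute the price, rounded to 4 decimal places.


d1 = (ln(S/K) + (r - q + 0.5*sigma^2) * T) / (sigma * sqrt(T)) = 1.05130137
d2 = d1 - sigma * sqrt(T) = 0.90130137
exp(-rT) = 0.94082324; exp(-qT) = 1.00000000
P = K * exp(-rT) * N(-d2) - S_0 * exp(-qT) * N(-d1)
N(-d1) = 0.14656010; N(-d2) = 0.18371405
P = 21.3000 * 0.94082324 * 0.18371405 - 23.2000 * 1.00000000 * 0.14656010 = 0.2813

Answer: Price = 0.2813


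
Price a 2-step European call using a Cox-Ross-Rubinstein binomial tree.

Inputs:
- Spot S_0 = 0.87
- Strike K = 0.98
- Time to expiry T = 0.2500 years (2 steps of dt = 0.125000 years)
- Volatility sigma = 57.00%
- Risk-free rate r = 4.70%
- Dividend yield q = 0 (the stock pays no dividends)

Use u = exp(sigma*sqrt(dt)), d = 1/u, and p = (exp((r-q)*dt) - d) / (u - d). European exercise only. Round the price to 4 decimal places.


dt = T/N = 0.125000
u = exp(sigma*sqrt(dt)) = 1.223267; d = 1/u = 0.817483
p = (exp((r-q)*dt) - d) / (u - d) = 0.464309
Discount per step: exp(-r*dt) = 0.994142
Stock lattice S(k, i) with i counting down-moves:
  k=0: S(0,0) = 0.8700
  k=1: S(1,0) = 1.0642; S(1,1) = 0.7112
  k=2: S(2,0) = 1.3019; S(2,1) = 0.8700; S(2,2) = 0.5814
Terminal payoffs V(N, i) = max(S_T - K, 0):
  V(2,0) = 0.321853; V(2,1) = 0.000000; V(2,2) = 0.000000
Backward induction: V(k, i) = exp(-r*dt) * [p * V(k+1, i) + (1-p) * V(k+1, i+1)].
  V(1,0) = exp(-r*dt) * [p*0.321853 + (1-p)*0.000000] = 0.148564
  V(1,1) = exp(-r*dt) * [p*0.000000 + (1-p)*0.000000] = 0.000000
  V(0,0) = exp(-r*dt) * [p*0.148564 + (1-p)*0.000000] = 0.068576

Answer: Price = V(0,0) = 0.0686


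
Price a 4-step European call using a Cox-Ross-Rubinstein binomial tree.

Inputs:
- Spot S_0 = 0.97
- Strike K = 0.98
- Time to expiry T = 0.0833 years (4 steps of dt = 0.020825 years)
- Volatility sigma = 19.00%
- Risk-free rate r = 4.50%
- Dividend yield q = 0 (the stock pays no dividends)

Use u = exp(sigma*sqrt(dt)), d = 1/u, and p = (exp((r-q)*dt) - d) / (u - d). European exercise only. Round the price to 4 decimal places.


dt = T/N = 0.020825
u = exp(sigma*sqrt(dt)) = 1.027798; d = 1/u = 0.972954
p = (exp((r-q)*dt) - d) / (u - d) = 0.510241
Discount per step: exp(-r*dt) = 0.999063
Stock lattice S(k, i) with i counting down-moves:
  k=0: S(0,0) = 0.9700
  k=1: S(1,0) = 0.9970; S(1,1) = 0.9438
  k=2: S(2,0) = 1.0247; S(2,1) = 0.9700; S(2,2) = 0.9182
  k=3: S(3,0) = 1.0532; S(3,1) = 0.9970; S(3,2) = 0.9438; S(3,3) = 0.8934
  k=4: S(4,0) = 1.0824; S(4,1) = 1.0247; S(4,2) = 0.9700; S(4,3) = 0.9182; S(4,4) = 0.8692
Terminal payoffs V(N, i) = max(S_T - K, 0):
  V(4,0) = 0.102437; V(4,1) = 0.044678; V(4,2) = 0.000000; V(4,3) = 0.000000; V(4,4) = 0.000000
Backward induction: V(k, i) = exp(-r*dt) * [p * V(k+1, i) + (1-p) * V(k+1, i+1)].
  V(3,0) = exp(-r*dt) * [p*0.102437 + (1-p)*0.044678] = 0.074080
  V(3,1) = exp(-r*dt) * [p*0.044678 + (1-p)*0.000000] = 0.022775
  V(3,2) = exp(-r*dt) * [p*0.000000 + (1-p)*0.000000] = 0.000000
  V(3,3) = exp(-r*dt) * [p*0.000000 + (1-p)*0.000000] = 0.000000
  V(2,0) = exp(-r*dt) * [p*0.074080 + (1-p)*0.022775] = 0.048907
  V(2,1) = exp(-r*dt) * [p*0.022775 + (1-p)*0.000000] = 0.011610
  V(2,2) = exp(-r*dt) * [p*0.000000 + (1-p)*0.000000] = 0.000000
  V(1,0) = exp(-r*dt) * [p*0.048907 + (1-p)*0.011610] = 0.030612
  V(1,1) = exp(-r*dt) * [p*0.011610 + (1-p)*0.000000] = 0.005918
  V(0,0) = exp(-r*dt) * [p*0.030612 + (1-p)*0.005918] = 0.018500

Answer: Price = V(0,0) = 0.0185


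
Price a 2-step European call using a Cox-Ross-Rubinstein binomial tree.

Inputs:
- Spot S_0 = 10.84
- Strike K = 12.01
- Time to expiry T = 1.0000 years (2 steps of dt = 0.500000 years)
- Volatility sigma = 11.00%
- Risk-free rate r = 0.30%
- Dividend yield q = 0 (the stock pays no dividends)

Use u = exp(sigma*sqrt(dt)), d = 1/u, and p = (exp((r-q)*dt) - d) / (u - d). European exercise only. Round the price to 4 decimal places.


dt = T/N = 0.500000
u = exp(sigma*sqrt(dt)) = 1.080887; d = 1/u = 0.925166
p = (exp((r-q)*dt) - d) / (u - d) = 0.490204
Discount per step: exp(-r*dt) = 0.998501
Stock lattice S(k, i) with i counting down-moves:
  k=0: S(0,0) = 10.8400
  k=1: S(1,0) = 11.7168; S(1,1) = 10.0288
  k=2: S(2,0) = 12.6645; S(2,1) = 10.8400; S(2,2) = 9.2783
Terminal payoffs V(N, i) = max(S_T - K, 0):
  V(2,0) = 0.654547; V(2,1) = 0.000000; V(2,2) = 0.000000
Backward induction: V(k, i) = exp(-r*dt) * [p * V(k+1, i) + (1-p) * V(k+1, i+1)].
  V(1,0) = exp(-r*dt) * [p*0.654547 + (1-p)*0.000000] = 0.320381
  V(1,1) = exp(-r*dt) * [p*0.000000 + (1-p)*0.000000] = 0.000000
  V(0,0) = exp(-r*dt) * [p*0.320381 + (1-p)*0.000000] = 0.156817

Answer: Price = V(0,0) = 0.1568


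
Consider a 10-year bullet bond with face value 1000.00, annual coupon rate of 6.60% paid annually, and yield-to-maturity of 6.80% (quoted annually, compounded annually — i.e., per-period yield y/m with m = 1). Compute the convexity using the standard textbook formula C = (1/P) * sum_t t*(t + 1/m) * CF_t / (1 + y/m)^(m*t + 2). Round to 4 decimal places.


Answer: Convexity = 66.3332

Derivation:
Coupon per period c = face * coupon_rate / m = 66.000000
Periods per year m = 1; per-period yield y/m = 0.068000
Number of cashflows N = 10
Cashflows (t years, CF_t, discount factor 1/(1+y/m)^(m*t), PV):
  t = 1.0000: CF_t = 66.000000, DF = 0.936330, PV = 61.797753
  t = 2.0000: CF_t = 66.000000, DF = 0.876713, PV = 57.863064
  t = 3.0000: CF_t = 66.000000, DF = 0.820892, PV = 54.178899
  t = 4.0000: CF_t = 66.000000, DF = 0.768626, PV = 50.729306
  t = 5.0000: CF_t = 66.000000, DF = 0.719687, PV = 47.499351
  t = 6.0000: CF_t = 66.000000, DF = 0.673864, PV = 44.475047
  t = 7.0000: CF_t = 66.000000, DF = 0.630959, PV = 41.643303
  t = 8.0000: CF_t = 66.000000, DF = 0.590786, PV = 38.991857
  t = 9.0000: CF_t = 66.000000, DF = 0.553170, PV = 36.509229
  t = 10.0000: CF_t = 1066.000000, DF = 0.517950, PV = 552.134237
Price P = sum_t PV_t = 985.822046
Convexity numerator sum_t t*(t + 1/m) * CF_t / (1+y/m)^(m*t + 2):
  t = 1.0000: term = 108.357799
  t = 2.0000: term = 304.375839
  t = 3.0000: term = 569.992207
  t = 4.0000: term = 889.500948
  t = 5.0000: term = 1249.299084
  t = 6.0000: term = 1637.657975
  t = 7.0000: term = 2044.516822
  t = 8.0000: term = 2461.296335
  t = 9.0000: term = 2880.730729
  t = 10.0000: term = 53246.964863
Convexity = (1/P) * sum = 65392.692600 / 985.822046 = 66.333161


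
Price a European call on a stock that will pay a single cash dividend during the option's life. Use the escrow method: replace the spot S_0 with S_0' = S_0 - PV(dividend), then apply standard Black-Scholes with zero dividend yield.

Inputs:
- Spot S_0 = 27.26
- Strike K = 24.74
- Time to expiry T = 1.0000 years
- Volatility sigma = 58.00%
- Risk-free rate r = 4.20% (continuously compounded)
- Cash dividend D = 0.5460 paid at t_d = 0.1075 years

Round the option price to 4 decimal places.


Answer: Price = 7.3686

Derivation:
PV(D) = D * exp(-r * t_d) = 0.5460 * 0.99549518 = 0.54354037
S_0' = S_0 - PV(D) = 27.2600 - 0.54354037 = 26.71645963
d1 = (ln(S_0'/K) + (r + sigma^2/2)*T) / (sigma*sqrt(T)) = 0.49492840
d2 = d1 - sigma*sqrt(T) = -0.08507160
exp(-rT) = 0.95886978
N(d1) = 0.68967467; N(d2) = 0.46610224
C = S_0' * N(d1) - K * exp(-rT) * N(d2) = 26.71645963 * 0.68967467 - 24.7400 * 0.95886978 * 0.46610224 = 7.3686


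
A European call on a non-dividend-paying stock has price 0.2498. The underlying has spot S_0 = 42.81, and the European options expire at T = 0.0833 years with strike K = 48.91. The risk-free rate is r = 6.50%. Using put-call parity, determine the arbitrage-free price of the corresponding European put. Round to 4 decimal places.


Answer: Put price = 6.0857

Derivation:
Put-call parity: C - P = S_0 * exp(-qT) - K * exp(-rT).
S_0 * exp(-qT) = 42.8100 * 1.00000000 = 42.81000000
K * exp(-rT) = 48.9100 * 0.99460013 = 48.64589246
P = C - S*exp(-qT) + K*exp(-rT)
P = 0.2498 - 42.81000000 + 48.64589246 = 6.0857


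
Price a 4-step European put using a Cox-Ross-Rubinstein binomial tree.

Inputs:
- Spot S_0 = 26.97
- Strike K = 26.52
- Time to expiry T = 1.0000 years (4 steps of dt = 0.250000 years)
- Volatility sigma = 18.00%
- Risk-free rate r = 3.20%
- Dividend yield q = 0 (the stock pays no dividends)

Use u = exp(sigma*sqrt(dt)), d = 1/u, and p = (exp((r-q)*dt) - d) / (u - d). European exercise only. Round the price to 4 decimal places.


dt = T/N = 0.250000
u = exp(sigma*sqrt(dt)) = 1.094174; d = 1/u = 0.913931
p = (exp((r-q)*dt) - d) / (u - d) = 0.522078
Discount per step: exp(-r*dt) = 0.992032
Stock lattice S(k, i) with i counting down-moves:
  k=0: S(0,0) = 26.9700
  k=1: S(1,0) = 29.5099; S(1,1) = 24.6487
  k=2: S(2,0) = 32.2890; S(2,1) = 26.9700; S(2,2) = 22.5272
  k=3: S(3,0) = 35.3297; S(3,1) = 29.5099; S(3,2) = 24.6487; S(3,3) = 20.5883
  k=4: S(4,0) = 38.6569; S(4,1) = 32.2890; S(4,2) = 26.9700; S(4,3) = 22.5272; S(4,4) = 18.8163
Terminal payoffs V(N, i) = max(K - S_T, 0):
  V(4,0) = 0.000000; V(4,1) = 0.000000; V(4,2) = 0.000000; V(4,3) = 3.992762; V(4,4) = 7.703669
Backward induction: V(k, i) = exp(-r*dt) * [p * V(k+1, i) + (1-p) * V(k+1, i+1)].
  V(3,0) = exp(-r*dt) * [p*0.000000 + (1-p)*0.000000] = 0.000000
  V(3,1) = exp(-r*dt) * [p*0.000000 + (1-p)*0.000000] = 0.000000
  V(3,2) = exp(-r*dt) * [p*0.000000 + (1-p)*3.992762] = 1.893025
  V(3,3) = exp(-r*dt) * [p*3.992762 + (1-p)*7.703669] = 5.720341
  V(2,0) = exp(-r*dt) * [p*0.000000 + (1-p)*0.000000] = 0.000000
  V(2,1) = exp(-r*dt) * [p*0.000000 + (1-p)*1.893025] = 0.897510
  V(2,2) = exp(-r*dt) * [p*1.893025 + (1-p)*5.720341] = 3.692526
  V(1,0) = exp(-r*dt) * [p*0.000000 + (1-p)*0.897510] = 0.425522
  V(1,1) = exp(-r*dt) * [p*0.897510 + (1-p)*3.692526] = 2.215516
  V(0,0) = exp(-r*dt) * [p*0.425522 + (1-p)*2.215516] = 1.270793

Answer: Price = V(0,0) = 1.2708


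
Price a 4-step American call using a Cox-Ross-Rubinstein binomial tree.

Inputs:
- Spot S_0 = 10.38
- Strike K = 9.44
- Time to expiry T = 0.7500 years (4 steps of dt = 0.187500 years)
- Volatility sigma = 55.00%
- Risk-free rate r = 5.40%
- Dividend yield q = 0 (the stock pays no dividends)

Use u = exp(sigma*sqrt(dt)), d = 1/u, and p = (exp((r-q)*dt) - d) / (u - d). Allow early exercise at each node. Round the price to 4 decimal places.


Answer: Price = V(0,0) = 2.5798

Derivation:
dt = T/N = 0.187500
u = exp(sigma*sqrt(dt)) = 1.268908; d = 1/u = 0.788079
p = (exp((r-q)*dt) - d) / (u - d) = 0.461905
Discount per step: exp(-r*dt) = 0.989926
Stock lattice S(k, i) with i counting down-moves:
  k=0: S(0,0) = 10.3800
  k=1: S(1,0) = 13.1713; S(1,1) = 8.1803
  k=2: S(2,0) = 16.7131; S(2,1) = 10.3800; S(2,2) = 6.4467
  k=3: S(3,0) = 21.2074; S(3,1) = 13.1713; S(3,2) = 8.1803; S(3,3) = 5.0805
  k=4: S(4,0) = 26.9103; S(4,1) = 16.7131; S(4,2) = 10.3800; S(4,3) = 6.4467; S(4,4) = 4.0038
Terminal payoffs V(N, i) = max(S_T - K, 0):
  V(4,0) = 17.470292; V(4,1) = 7.273134; V(4,2) = 0.940000; V(4,3) = 0.000000; V(4,4) = 0.000000
Backward induction: V(k, i) = exp(-r*dt) * [p * V(k+1, i) + (1-p) * V(k+1, i+1)]; then take max(V_cont, immediate exercise) for American.
  V(3,0) = exp(-r*dt) * [p*17.470292 + (1-p)*7.273134] = 11.862533; exercise = 11.767435; V(3,0) = max -> 11.862533
  V(3,1) = exp(-r*dt) * [p*7.273134 + (1-p)*0.940000] = 3.826367; exercise = 3.731269; V(3,1) = max -> 3.826367
  V(3,2) = exp(-r*dt) * [p*0.940000 + (1-p)*0.000000] = 0.429817; exercise = 0.000000; V(3,2) = max -> 0.429817
  V(3,3) = exp(-r*dt) * [p*0.000000 + (1-p)*0.000000] = 0.000000; exercise = 0.000000; V(3,3) = max -> 0.000000
  V(2,0) = exp(-r*dt) * [p*11.862533 + (1-p)*3.826367] = 7.462371; exercise = 7.273134; V(2,0) = max -> 7.462371
  V(2,1) = exp(-r*dt) * [p*3.826367 + (1-p)*0.429817] = 1.978565; exercise = 0.940000; V(2,1) = max -> 1.978565
  V(2,2) = exp(-r*dt) * [p*0.429817 + (1-p)*0.000000] = 0.196534; exercise = 0.000000; V(2,2) = max -> 0.196534
  V(1,0) = exp(-r*dt) * [p*7.462371 + (1-p)*1.978565] = 4.466113; exercise = 3.731269; V(1,0) = max -> 4.466113
  V(1,1) = exp(-r*dt) * [p*1.978565 + (1-p)*0.196534] = 1.009391; exercise = 0.000000; V(1,1) = max -> 1.009391
  V(0,0) = exp(-r*dt) * [p*4.466113 + (1-p)*1.009391] = 2.579815; exercise = 0.940000; V(0,0) = max -> 2.579815


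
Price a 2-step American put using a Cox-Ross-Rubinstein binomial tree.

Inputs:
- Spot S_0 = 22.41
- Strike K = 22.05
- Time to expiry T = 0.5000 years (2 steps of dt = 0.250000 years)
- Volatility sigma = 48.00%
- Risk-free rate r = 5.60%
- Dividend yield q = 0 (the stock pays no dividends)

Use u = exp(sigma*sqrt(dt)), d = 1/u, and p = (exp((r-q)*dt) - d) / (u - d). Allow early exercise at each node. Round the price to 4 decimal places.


Answer: Price = V(0,0) = 2.3136

Derivation:
dt = T/N = 0.250000
u = exp(sigma*sqrt(dt)) = 1.271249; d = 1/u = 0.786628
p = (exp((r-q)*dt) - d) / (u - d) = 0.469378
Discount per step: exp(-r*dt) = 0.986098
Stock lattice S(k, i) with i counting down-moves:
  k=0: S(0,0) = 22.4100
  k=1: S(1,0) = 28.4887; S(1,1) = 17.6283
  k=2: S(2,0) = 36.2162; S(2,1) = 22.4100; S(2,2) = 13.8669
Terminal payoffs V(N, i) = max(K - S_T, 0):
  V(2,0) = 0.000000; V(2,1) = 0.000000; V(2,2) = 8.183064
Backward induction: V(k, i) = exp(-r*dt) * [p * V(k+1, i) + (1-p) * V(k+1, i+1)]; then take max(V_cont, immediate exercise) for American.
  V(1,0) = exp(-r*dt) * [p*0.000000 + (1-p)*0.000000] = 0.000000; exercise = 0.000000; V(1,0) = max -> 0.000000
  V(1,1) = exp(-r*dt) * [p*0.000000 + (1-p)*8.183064] = 4.281747; exercise = 4.421670; V(1,1) = max -> 4.421670
  V(0,0) = exp(-r*dt) * [p*0.000000 + (1-p)*4.421670] = 2.313617; exercise = 0.000000; V(0,0) = max -> 2.313617


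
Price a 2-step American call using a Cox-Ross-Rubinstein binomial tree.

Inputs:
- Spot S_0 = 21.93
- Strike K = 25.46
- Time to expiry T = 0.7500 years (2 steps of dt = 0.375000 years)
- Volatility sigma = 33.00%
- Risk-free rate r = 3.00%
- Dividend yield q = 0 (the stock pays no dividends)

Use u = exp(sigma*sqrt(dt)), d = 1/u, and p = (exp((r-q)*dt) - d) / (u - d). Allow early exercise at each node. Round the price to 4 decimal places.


Answer: Price = V(0,0) = 1.6477

Derivation:
dt = T/N = 0.375000
u = exp(sigma*sqrt(dt)) = 1.223949; d = 1/u = 0.817027
p = (exp((r-q)*dt) - d) / (u - d) = 0.477453
Discount per step: exp(-r*dt) = 0.988813
Stock lattice S(k, i) with i counting down-moves:
  k=0: S(0,0) = 21.9300
  k=1: S(1,0) = 26.8412; S(1,1) = 17.9174
  k=2: S(2,0) = 32.8523; S(2,1) = 21.9300; S(2,2) = 14.6390
Terminal payoffs V(N, i) = max(S_T - K, 0):
  V(2,0) = 7.392287; V(2,1) = 0.000000; V(2,2) = 0.000000
Backward induction: V(k, i) = exp(-r*dt) * [p * V(k+1, i) + (1-p) * V(k+1, i+1)]; then take max(V_cont, immediate exercise) for American.
  V(1,0) = exp(-r*dt) * [p*7.392287 + (1-p)*0.000000] = 3.489987; exercise = 1.381212; V(1,0) = max -> 3.489987
  V(1,1) = exp(-r*dt) * [p*0.000000 + (1-p)*0.000000] = 0.000000; exercise = 0.000000; V(1,1) = max -> 0.000000
  V(0,0) = exp(-r*dt) * [p*3.489987 + (1-p)*0.000000] = 1.647664; exercise = 0.000000; V(0,0) = max -> 1.647664


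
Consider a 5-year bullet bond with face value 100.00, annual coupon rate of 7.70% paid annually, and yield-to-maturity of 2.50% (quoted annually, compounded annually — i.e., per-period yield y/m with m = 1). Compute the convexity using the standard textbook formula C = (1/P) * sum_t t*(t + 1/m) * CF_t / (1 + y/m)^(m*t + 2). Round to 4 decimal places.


Answer: Convexity = 24.0721

Derivation:
Coupon per period c = face * coupon_rate / m = 7.700000
Periods per year m = 1; per-period yield y/m = 0.025000
Number of cashflows N = 5
Cashflows (t years, CF_t, discount factor 1/(1+y/m)^(m*t), PV):
  t = 1.0000: CF_t = 7.700000, DF = 0.975610, PV = 7.512195
  t = 2.0000: CF_t = 7.700000, DF = 0.951814, PV = 7.328971
  t = 3.0000: CF_t = 7.700000, DF = 0.928599, PV = 7.150215
  t = 4.0000: CF_t = 7.700000, DF = 0.905951, PV = 6.975820
  t = 5.0000: CF_t = 107.700000, DF = 0.883854, PV = 95.191107
Price P = sum_t PV_t = 124.158308
Convexity numerator sum_t t*(t + 1/m) * CF_t / (1+y/m)^(m*t + 2):
  t = 1.0000: term = 14.300431
  t = 2.0000: term = 41.854920
  t = 3.0000: term = 81.668136
  t = 4.0000: term = 132.793717
  t = 5.0000: term = 2718.127975
Convexity = (1/P) * sum = 2988.745179 / 124.158308 = 24.072051


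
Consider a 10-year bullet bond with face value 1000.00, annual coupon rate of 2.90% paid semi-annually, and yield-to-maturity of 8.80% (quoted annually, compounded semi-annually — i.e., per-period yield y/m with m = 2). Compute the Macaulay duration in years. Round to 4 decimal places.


Coupon per period c = face * coupon_rate / m = 14.500000
Periods per year m = 2; per-period yield y/m = 0.044000
Number of cashflows N = 20
Cashflows (t years, CF_t, discount factor 1/(1+y/m)^(m*t), PV):
  t = 0.5000: CF_t = 14.500000, DF = 0.957854, PV = 13.888889
  t = 1.0000: CF_t = 14.500000, DF = 0.917485, PV = 13.303533
  t = 1.5000: CF_t = 14.500000, DF = 0.878817, PV = 12.742848
  t = 2.0000: CF_t = 14.500000, DF = 0.841779, PV = 12.205793
  t = 2.5000: CF_t = 14.500000, DF = 0.806302, PV = 11.691373
  t = 3.0000: CF_t = 14.500000, DF = 0.772320, PV = 11.198633
  t = 3.5000: CF_t = 14.500000, DF = 0.739770, PV = 10.726660
  t = 4.0000: CF_t = 14.500000, DF = 0.708592, PV = 10.274578
  t = 4.5000: CF_t = 14.500000, DF = 0.678728, PV = 9.841550
  t = 5.0000: CF_t = 14.500000, DF = 0.650122, PV = 9.426772
  t = 5.5000: CF_t = 14.500000, DF = 0.622722, PV = 9.029475
  t = 6.0000: CF_t = 14.500000, DF = 0.596477, PV = 8.648923
  t = 6.5000: CF_t = 14.500000, DF = 0.571339, PV = 8.284409
  t = 7.0000: CF_t = 14.500000, DF = 0.547259, PV = 7.935257
  t = 7.5000: CF_t = 14.500000, DF = 0.524195, PV = 7.600821
  t = 8.0000: CF_t = 14.500000, DF = 0.502102, PV = 7.280480
  t = 8.5000: CF_t = 14.500000, DF = 0.480941, PV = 6.973640
  t = 9.0000: CF_t = 14.500000, DF = 0.460671, PV = 6.679732
  t = 9.5000: CF_t = 14.500000, DF = 0.441256, PV = 6.398211
  t = 10.0000: CF_t = 1014.500000, DF = 0.422659, PV = 428.787462
Price P = sum_t PV_t = 612.919041
Macaulay numerator sum_t t * PV_t:
  t * PV_t at t = 0.5000: 6.944444
  t * PV_t at t = 1.0000: 13.303533
  t * PV_t at t = 1.5000: 19.114272
  t * PV_t at t = 2.0000: 24.411586
  t * PV_t at t = 2.5000: 29.228432
  t * PV_t at t = 3.0000: 33.595899
  t * PV_t at t = 3.5000: 37.543310
  t * PV_t at t = 4.0000: 41.098314
  t * PV_t at t = 4.5000: 44.286976
  t * PV_t at t = 5.0000: 47.133861
  t * PV_t at t = 5.5000: 49.662114
  t * PV_t at t = 6.0000: 51.893537
  t * PV_t at t = 6.5000: 53.848657
  t * PV_t at t = 7.0000: 55.546802
  t * PV_t at t = 7.5000: 57.006160
  t * PV_t at t = 8.0000: 58.243841
  t * PV_t at t = 8.5000: 59.275940
  t * PV_t at t = 9.0000: 60.117586
  t * PV_t at t = 9.5000: 60.783000
  t * PV_t at t = 10.0000: 4287.874622
Macaulay duration D = (sum_t t * PV_t) / P = 5090.912888 / 612.919041 = 8.306012

Answer: Macaulay duration = 8.3060 years


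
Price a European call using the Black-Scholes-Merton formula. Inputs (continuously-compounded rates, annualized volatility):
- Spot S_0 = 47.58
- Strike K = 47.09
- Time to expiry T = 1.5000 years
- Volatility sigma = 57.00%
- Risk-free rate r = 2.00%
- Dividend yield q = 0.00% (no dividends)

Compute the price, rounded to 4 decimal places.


d1 = (ln(S/K) + (r - q + 0.5*sigma^2) * T) / (sigma * sqrt(T)) = 0.40685429
d2 = d1 - sigma * sqrt(T) = -0.29125029
exp(-rT) = 0.97044553; exp(-qT) = 1.00000000
C = S_0 * exp(-qT) * N(d1) - K * exp(-rT) * N(d2)
N(d1) = 0.65794249; N(d2) = 0.38542995
C = 47.5800 * 1.00000000 * 0.65794249 - 47.0900 * 0.97044553 * 0.38542995 = 13.6914

Answer: Price = 13.6914


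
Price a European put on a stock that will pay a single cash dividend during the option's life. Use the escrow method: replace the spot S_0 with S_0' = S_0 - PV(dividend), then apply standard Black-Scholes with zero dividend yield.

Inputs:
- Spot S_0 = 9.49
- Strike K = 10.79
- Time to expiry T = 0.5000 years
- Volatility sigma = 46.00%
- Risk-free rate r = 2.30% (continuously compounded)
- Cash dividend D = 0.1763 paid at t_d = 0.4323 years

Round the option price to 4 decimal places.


Answer: Price = 2.0755

Derivation:
PV(D) = D * exp(-r * t_d) = 0.1763 * 0.99010637 = 0.17455575
S_0' = S_0 - PV(D) = 9.4900 - 0.17455575 = 9.31544425
d1 = (ln(S_0'/K) + (r + sigma^2/2)*T) / (sigma*sqrt(T)) = -0.25377781
d2 = d1 - sigma*sqrt(T) = -0.57904693
exp(-rT) = 0.98856587
N(-d1) = 0.60016639; N(-d2) = 0.71872125
P = K * exp(-rT) * N(-d2) - S_0' * N(-d1) = 10.7900 * 0.98856587 * 0.71872125 - 9.31544425 * 0.60016639 = 2.0755
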